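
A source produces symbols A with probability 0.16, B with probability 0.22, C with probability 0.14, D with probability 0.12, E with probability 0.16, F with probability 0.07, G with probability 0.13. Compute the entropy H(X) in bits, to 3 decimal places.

H = −Σ pᵢ log₂ pᵢ.
−0.16·log₂(0.16) = 0.4230
−0.22·log₂(0.22) = 0.4806
−0.14·log₂(0.14) = 0.3971
−0.12·log₂(0.12) = 0.3671
−0.16·log₂(0.16) = 0.4230
−0.07·log₂(0.07) = 0.2686
−0.13·log₂(0.13) = 0.3826
Sum ≈ 2.7420 → 2.742 bits.

2.742 bits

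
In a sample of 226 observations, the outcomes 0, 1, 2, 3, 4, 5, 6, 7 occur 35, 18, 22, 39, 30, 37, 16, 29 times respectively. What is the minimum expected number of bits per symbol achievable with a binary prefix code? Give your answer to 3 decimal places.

Probabilities are the counts divided by 226.
Repeatedly combine the two least-probable nodes; the expected code length is the sum of the merged weights.
merge 8/113 + 9/113 → 17/113
merge 11/113 + 29/226 → 51/226
merge 15/113 + 17/113 → 32/113
merge 35/226 + 37/226 → 36/113
merge 39/226 + 51/226 → 45/113
merge 32/113 + 36/113 → 68/113
merge 45/113 + 68/113 → 1
L = 17/113 + 51/226 + 32/113 + 36/113 + 45/113 + 68/113 + 1 = 673/226 ≈ 2.978 bits/symbol.

2.978 bits/symbol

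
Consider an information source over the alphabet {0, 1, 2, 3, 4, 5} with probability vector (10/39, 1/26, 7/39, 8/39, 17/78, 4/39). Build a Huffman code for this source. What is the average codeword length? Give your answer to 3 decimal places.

Repeatedly combine the two least-probable nodes; the expected code length is the sum of the merged weights.
merge 1/26 + 4/39 → 11/78
merge 11/78 + 7/39 → 25/78
merge 8/39 + 17/78 → 11/26
merge 10/39 + 25/78 → 15/26
merge 11/26 + 15/26 → 1
L = 11/78 + 25/78 + 11/26 + 15/26 + 1 = 32/13 ≈ 2.462 bits/symbol.

2.462 bits/symbol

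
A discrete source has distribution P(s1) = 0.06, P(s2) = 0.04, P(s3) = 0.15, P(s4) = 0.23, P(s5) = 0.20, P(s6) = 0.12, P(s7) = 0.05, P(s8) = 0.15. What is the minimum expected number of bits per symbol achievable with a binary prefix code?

2.81 bits/symbol

Repeatedly combine the two least-probable nodes; the expected code length is the sum of the merged weights.
merge 1/25 + 1/20 → 9/100
merge 3/50 + 9/100 → 3/20
merge 3/25 + 3/20 → 27/100
merge 3/20 + 3/20 → 3/10
merge 1/5 + 23/100 → 43/100
merge 27/100 + 3/10 → 57/100
merge 43/100 + 57/100 → 1
L = 9/100 + 3/20 + 27/100 + 3/10 + 43/100 + 57/100 + 1 = 281/100 = 2.81 bits/symbol.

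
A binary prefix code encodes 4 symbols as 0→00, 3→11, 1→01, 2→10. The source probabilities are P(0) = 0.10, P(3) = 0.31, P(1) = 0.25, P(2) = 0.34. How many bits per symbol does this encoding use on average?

L̄ = Σ pᵢ·ℓᵢ = 0.10·2 + 0.31·2 + 0.25·2 + 0.34·2 = 2 bits/symbol.

2 bits/symbol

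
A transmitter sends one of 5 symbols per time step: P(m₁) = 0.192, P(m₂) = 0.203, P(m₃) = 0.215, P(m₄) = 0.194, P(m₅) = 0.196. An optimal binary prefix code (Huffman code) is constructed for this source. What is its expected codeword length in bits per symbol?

2.386 bits/symbol

Repeatedly combine the two least-probable nodes; the expected code length is the sum of the merged weights.
merge 24/125 + 97/500 → 193/500
merge 49/250 + 203/1000 → 399/1000
merge 43/200 + 193/500 → 601/1000
merge 399/1000 + 601/1000 → 1
L = 193/500 + 399/1000 + 601/1000 + 1 = 1193/500 = 2.386 bits/symbol.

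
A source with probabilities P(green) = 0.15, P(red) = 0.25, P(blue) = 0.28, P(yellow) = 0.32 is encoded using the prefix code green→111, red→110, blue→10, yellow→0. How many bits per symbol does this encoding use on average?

L̄ = Σ pᵢ·ℓᵢ = 0.15·3 + 0.25·3 + 0.28·2 + 0.32·1 = 2.08 bits/symbol.

2.08 bits/symbol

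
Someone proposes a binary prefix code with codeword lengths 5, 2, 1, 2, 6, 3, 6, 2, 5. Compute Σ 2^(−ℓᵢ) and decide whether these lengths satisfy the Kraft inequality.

With common denominator 2^6 = 64: Σ 2^(−ℓᵢ) = 2/64 + 16/64 + 32/64 + 16/64 + 1/64 + 8/64 + 1/64 + 16/64 + 2/64 = 94/64 = 1.46875.
Kraft's inequality requires Σ ≤ 1; here Σ = 1.46875 > 1, so no such prefix code exists.

1.46875; no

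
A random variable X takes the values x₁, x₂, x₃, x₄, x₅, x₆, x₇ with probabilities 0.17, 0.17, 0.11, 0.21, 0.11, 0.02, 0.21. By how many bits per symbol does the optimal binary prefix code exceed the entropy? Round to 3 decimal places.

Entropy H = −Σ p log₂ p ≈ 2.6283 bits.
Huffman merges: 1/50+11/100→13/100; 11/100+13/100→6/25; 17/100+17/100→17/50; 21/100+21/100→21/50; 6/25+17/50→29/50; 21/50+29/50→1. L = 271/100 ≈ 2.7100.
L − H = 2.7100 − 2.6283 = 0.082 bits.

0.082 bits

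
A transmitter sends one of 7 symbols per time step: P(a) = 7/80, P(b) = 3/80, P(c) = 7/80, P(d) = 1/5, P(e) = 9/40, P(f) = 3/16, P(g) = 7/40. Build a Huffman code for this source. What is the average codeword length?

2.7 bits/symbol

Repeatedly combine the two least-probable nodes; the expected code length is the sum of the merged weights.
merge 3/80 + 7/80 → 1/8
merge 7/80 + 1/8 → 17/80
merge 7/40 + 3/16 → 29/80
merge 1/5 + 17/80 → 33/80
merge 9/40 + 29/80 → 47/80
merge 33/80 + 47/80 → 1
L = 1/8 + 17/80 + 29/80 + 33/80 + 47/80 + 1 = 27/10 = 2.7 bits/symbol.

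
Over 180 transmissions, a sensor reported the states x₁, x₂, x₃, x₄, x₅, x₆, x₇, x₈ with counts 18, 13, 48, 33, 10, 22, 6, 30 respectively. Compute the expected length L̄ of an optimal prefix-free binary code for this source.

Probabilities are the counts divided by 180.
Repeatedly combine the two least-probable nodes; the expected code length is the sum of the merged weights.
merge 1/30 + 1/18 → 4/45
merge 13/180 + 4/45 → 29/180
merge 1/10 + 11/90 → 2/9
merge 29/180 + 1/6 → 59/180
merge 11/60 + 2/9 → 73/180
merge 4/15 + 59/180 → 107/180
merge 73/180 + 107/180 → 1
L = 4/45 + 29/180 + 2/9 + 59/180 + 73/180 + 107/180 + 1 = 14/5 = 2.8 bits/symbol.

2.8 bits/symbol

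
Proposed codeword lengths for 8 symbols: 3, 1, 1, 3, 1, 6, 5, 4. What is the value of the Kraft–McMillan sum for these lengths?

1.859375

With common denominator 2^6 = 64: Σ 2^(−ℓᵢ) = 8/64 + 32/64 + 32/64 + 8/64 + 32/64 + 1/64 + 2/64 + 4/64 = 119/64 = 1.859375.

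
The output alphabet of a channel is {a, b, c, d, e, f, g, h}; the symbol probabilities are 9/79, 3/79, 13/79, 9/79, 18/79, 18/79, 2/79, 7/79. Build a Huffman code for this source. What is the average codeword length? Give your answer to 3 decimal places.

2.759 bits/symbol

Repeatedly combine the two least-probable nodes; the expected code length is the sum of the merged weights.
merge 2/79 + 3/79 → 5/79
merge 5/79 + 7/79 → 12/79
merge 9/79 + 9/79 → 18/79
merge 12/79 + 13/79 → 25/79
merge 18/79 + 18/79 → 36/79
merge 18/79 + 25/79 → 43/79
merge 36/79 + 43/79 → 1
L = 5/79 + 12/79 + 18/79 + 25/79 + 36/79 + 43/79 + 1 = 218/79 ≈ 2.759 bits/symbol.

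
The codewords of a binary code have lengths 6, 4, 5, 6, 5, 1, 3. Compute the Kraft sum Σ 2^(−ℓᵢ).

With common denominator 2^6 = 64: Σ 2^(−ℓᵢ) = 1/64 + 4/64 + 2/64 + 1/64 + 2/64 + 32/64 + 8/64 = 50/64 = 0.78125.

0.78125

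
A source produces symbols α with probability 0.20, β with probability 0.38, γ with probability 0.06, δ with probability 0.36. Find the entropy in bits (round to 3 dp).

1.769 bits

H = −Σ pᵢ log₂ pᵢ.
−0.20·log₂(0.20) = 0.4644
−0.38·log₂(0.38) = 0.5305
−0.06·log₂(0.06) = 0.2435
−0.36·log₂(0.36) = 0.5306
Sum ≈ 1.7690 → 1.769 bits.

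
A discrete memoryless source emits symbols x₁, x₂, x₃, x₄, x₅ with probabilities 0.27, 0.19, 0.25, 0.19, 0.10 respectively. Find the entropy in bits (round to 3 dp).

H = −Σ pᵢ log₂ pᵢ.
−0.27·log₂(0.27) = 0.5100
−0.19·log₂(0.19) = 0.4552
−0.25·log₂(0.25) = 0.5000
−0.19·log₂(0.19) = 0.4552
−0.10·log₂(0.10) = 0.3322
Sum ≈ 2.2527 → 2.253 bits.

2.253 bits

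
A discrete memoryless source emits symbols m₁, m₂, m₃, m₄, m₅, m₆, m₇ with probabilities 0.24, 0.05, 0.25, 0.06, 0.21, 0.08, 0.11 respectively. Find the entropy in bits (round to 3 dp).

2.568 bits

H = −Σ pᵢ log₂ pᵢ.
−0.24·log₂(0.24) = 0.4941
−0.05·log₂(0.05) = 0.2161
−0.25·log₂(0.25) = 0.5000
−0.06·log₂(0.06) = 0.2435
−0.21·log₂(0.21) = 0.4728
−0.08·log₂(0.08) = 0.2915
−0.11·log₂(0.11) = 0.3503
Sum ≈ 2.5684 → 2.568 bits.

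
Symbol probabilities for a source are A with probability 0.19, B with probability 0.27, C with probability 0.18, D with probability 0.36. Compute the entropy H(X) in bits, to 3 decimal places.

H = −Σ pᵢ log₂ pᵢ.
−0.19·log₂(0.19) = 0.4552
−0.27·log₂(0.27) = 0.5100
−0.18·log₂(0.18) = 0.4453
−0.36·log₂(0.36) = 0.5306
Sum ≈ 1.9412 → 1.941 bits.

1.941 bits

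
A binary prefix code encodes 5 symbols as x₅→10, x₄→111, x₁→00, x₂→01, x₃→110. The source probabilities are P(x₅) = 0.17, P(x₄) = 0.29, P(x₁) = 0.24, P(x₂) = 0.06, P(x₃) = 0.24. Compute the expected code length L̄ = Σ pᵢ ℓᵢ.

L̄ = Σ pᵢ·ℓᵢ = 0.17·2 + 0.29·3 + 0.24·2 + 0.06·2 + 0.24·3 = 2.53 bits/symbol.

2.53 bits/symbol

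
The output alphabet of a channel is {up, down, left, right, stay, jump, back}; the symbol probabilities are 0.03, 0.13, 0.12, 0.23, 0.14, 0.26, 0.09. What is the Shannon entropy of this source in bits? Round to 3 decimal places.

2.604 bits

H = −Σ pᵢ log₂ pᵢ.
−0.03·log₂(0.03) = 0.1518
−0.13·log₂(0.13) = 0.3826
−0.12·log₂(0.12) = 0.3671
−0.23·log₂(0.23) = 0.4877
−0.14·log₂(0.14) = 0.3971
−0.26·log₂(0.26) = 0.5053
−0.09·log₂(0.09) = 0.3127
Sum ≈ 2.6042 → 2.604 bits.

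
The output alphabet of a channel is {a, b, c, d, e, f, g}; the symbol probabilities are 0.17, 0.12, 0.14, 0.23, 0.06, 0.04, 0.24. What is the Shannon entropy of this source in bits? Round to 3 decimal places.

2.610 bits

H = −Σ pᵢ log₂ pᵢ.
−0.17·log₂(0.17) = 0.4346
−0.12·log₂(0.12) = 0.3671
−0.14·log₂(0.14) = 0.3971
−0.23·log₂(0.23) = 0.4877
−0.06·log₂(0.06) = 0.2435
−0.04·log₂(0.04) = 0.1858
−0.24·log₂(0.24) = 0.4941
Sum ≈ 2.6099 → 2.610 bits.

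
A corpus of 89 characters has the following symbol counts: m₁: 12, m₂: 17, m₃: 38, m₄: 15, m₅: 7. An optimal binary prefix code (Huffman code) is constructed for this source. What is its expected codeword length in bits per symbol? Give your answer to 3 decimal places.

2.146 bits/symbol

Probabilities are the counts divided by 89.
Repeatedly combine the two least-probable nodes; the expected code length is the sum of the merged weights.
merge 7/89 + 12/89 → 19/89
merge 15/89 + 17/89 → 32/89
merge 19/89 + 32/89 → 51/89
merge 38/89 + 51/89 → 1
L = 19/89 + 32/89 + 51/89 + 1 = 191/89 ≈ 2.146 bits/symbol.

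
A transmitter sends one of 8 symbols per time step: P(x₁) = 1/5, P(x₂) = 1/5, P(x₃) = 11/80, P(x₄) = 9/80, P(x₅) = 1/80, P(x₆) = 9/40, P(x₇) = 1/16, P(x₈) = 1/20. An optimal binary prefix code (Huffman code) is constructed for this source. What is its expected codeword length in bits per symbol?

Repeatedly combine the two least-probable nodes; the expected code length is the sum of the merged weights.
merge 1/80 + 1/20 → 1/16
merge 1/16 + 1/16 → 1/8
merge 9/80 + 1/8 → 19/80
merge 11/80 + 1/5 → 27/80
merge 1/5 + 9/40 → 17/40
merge 19/80 + 27/80 → 23/40
merge 17/40 + 23/40 → 1
L = 1/16 + 1/8 + 19/80 + 27/80 + 17/40 + 23/40 + 1 = 221/80 = 2.7625 bits/symbol.

2.7625 bits/symbol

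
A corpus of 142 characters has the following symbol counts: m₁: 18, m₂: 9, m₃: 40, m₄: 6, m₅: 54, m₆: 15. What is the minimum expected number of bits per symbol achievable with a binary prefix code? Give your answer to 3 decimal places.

2.275 bits/symbol

Probabilities are the counts divided by 142.
Repeatedly combine the two least-probable nodes; the expected code length is the sum of the merged weights.
merge 3/71 + 9/142 → 15/142
merge 15/142 + 15/142 → 15/71
merge 9/71 + 15/71 → 24/71
merge 20/71 + 24/71 → 44/71
merge 27/71 + 44/71 → 1
L = 15/142 + 15/71 + 24/71 + 44/71 + 1 = 323/142 ≈ 2.275 bits/symbol.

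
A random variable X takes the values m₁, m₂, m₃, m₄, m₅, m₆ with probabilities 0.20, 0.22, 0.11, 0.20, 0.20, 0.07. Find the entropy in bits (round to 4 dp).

H = −Σ pᵢ log₂ pᵢ.
−0.20·log₂(0.20) = 0.4644
−0.22·log₂(0.22) = 0.4806
−0.11·log₂(0.11) = 0.3503
−0.20·log₂(0.20) = 0.4644
−0.20·log₂(0.20) = 0.4644
−0.07·log₂(0.07) = 0.2686
Sum ≈ 2.4926 → 2.4926 bits.

2.4926 bits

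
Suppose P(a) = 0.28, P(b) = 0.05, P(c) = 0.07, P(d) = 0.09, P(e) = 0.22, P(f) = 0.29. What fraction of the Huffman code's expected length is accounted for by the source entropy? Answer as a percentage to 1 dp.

Entropy H = −Σ p log₂ p ≈ 2.3100 bits.
Huffman merges: 1/20+7/100→3/25; 9/100+3/25→21/100; 21/100+11/50→43/100; 7/25+29/100→57/100; 43/100+57/100→1. L = 233/100 ≈ 2.3300.
Efficiency = H/L = 2.3100/2.3300 = 99.1%.

99.1%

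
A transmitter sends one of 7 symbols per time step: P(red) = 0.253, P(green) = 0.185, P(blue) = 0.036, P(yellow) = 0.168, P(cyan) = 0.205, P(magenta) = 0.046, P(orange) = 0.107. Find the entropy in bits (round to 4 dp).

2.5750 bits

H = −Σ pᵢ log₂ pᵢ.
−0.253·log₂(0.253) = 0.5016
−0.185·log₂(0.185) = 0.4504
−0.036·log₂(0.036) = 0.1727
−0.168·log₂(0.168) = 0.4323
−0.205·log₂(0.205) = 0.4687
−0.046·log₂(0.046) = 0.2043
−0.107·log₂(0.107) = 0.3450
Sum ≈ 2.5750 → 2.5750 bits.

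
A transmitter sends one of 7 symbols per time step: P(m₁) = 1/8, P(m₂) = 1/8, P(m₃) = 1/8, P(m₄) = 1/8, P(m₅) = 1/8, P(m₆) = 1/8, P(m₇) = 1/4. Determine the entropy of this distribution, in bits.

Each probability is a power of 1/2, so log₂(1/p) is an integer.
H = Σ p·log₂(1/p) = 1/8·3 + 1/8·3 + 1/8·3 + 1/8·3 + 1/8·3 + 1/8·3 + 1/4·2 = 2.75 bits.

2.75 bits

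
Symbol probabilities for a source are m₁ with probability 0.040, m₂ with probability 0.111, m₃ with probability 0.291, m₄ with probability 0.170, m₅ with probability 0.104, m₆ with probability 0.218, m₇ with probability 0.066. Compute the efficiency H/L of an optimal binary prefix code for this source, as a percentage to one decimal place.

Entropy H = −Σ p log₂ p ≈ 2.5681 bits.
Huffman merges: 1/25+33/500→53/500; 13/125+53/500→21/100; 111/1000+17/100→281/1000; 21/100+109/500→107/250; 281/1000+291/1000→143/250; 107/250+143/250→1. L = 2597/1000 ≈ 2.5970.
Efficiency = H/L = 2.5681/2.5970 = 98.9%.

98.9%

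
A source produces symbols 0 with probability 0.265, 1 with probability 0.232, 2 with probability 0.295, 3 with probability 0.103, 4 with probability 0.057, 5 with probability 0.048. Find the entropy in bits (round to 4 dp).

H = −Σ pᵢ log₂ pᵢ.
−0.265·log₂(0.265) = 0.5077
−0.232·log₂(0.232) = 0.4890
−0.295·log₂(0.295) = 0.5196
−0.103·log₂(0.103) = 0.3378
−0.057·log₂(0.057) = 0.2356
−0.048·log₂(0.048) = 0.2103
Sum ≈ 2.2999 → 2.2999 bits.

2.2999 bits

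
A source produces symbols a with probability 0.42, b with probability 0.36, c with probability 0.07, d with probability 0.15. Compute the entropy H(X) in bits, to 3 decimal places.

H = −Σ pᵢ log₂ pᵢ.
−0.42·log₂(0.42) = 0.5256
−0.36·log₂(0.36) = 0.5306
−0.07·log₂(0.07) = 0.2686
−0.15·log₂(0.15) = 0.4105
Sum ≈ 1.7354 → 1.735 bits.

1.735 bits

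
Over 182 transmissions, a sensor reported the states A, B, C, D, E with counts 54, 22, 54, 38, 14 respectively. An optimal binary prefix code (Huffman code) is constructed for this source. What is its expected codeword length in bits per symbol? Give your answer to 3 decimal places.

2.198 bits/symbol

Probabilities are the counts divided by 182.
Repeatedly combine the two least-probable nodes; the expected code length is the sum of the merged weights.
merge 1/13 + 11/91 → 18/91
merge 18/91 + 19/91 → 37/91
merge 27/91 + 27/91 → 54/91
merge 37/91 + 54/91 → 1
L = 18/91 + 37/91 + 54/91 + 1 = 200/91 ≈ 2.198 bits/symbol.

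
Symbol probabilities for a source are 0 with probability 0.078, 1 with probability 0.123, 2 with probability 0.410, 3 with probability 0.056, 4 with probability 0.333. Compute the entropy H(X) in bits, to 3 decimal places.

H = −Σ pᵢ log₂ pᵢ.
−0.078·log₂(0.078) = 0.2871
−0.123·log₂(0.123) = 0.3719
−0.410·log₂(0.410) = 0.5274
−0.056·log₂(0.056) = 0.2329
−0.333·log₂(0.333) = 0.5283
Sum ≈ 1.9475 → 1.947 bits.

1.947 bits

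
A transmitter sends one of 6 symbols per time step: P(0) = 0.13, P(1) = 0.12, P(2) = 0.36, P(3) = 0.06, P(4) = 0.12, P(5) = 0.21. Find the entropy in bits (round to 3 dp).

H = −Σ pᵢ log₂ pᵢ.
−0.13·log₂(0.13) = 0.3826
−0.12·log₂(0.12) = 0.3671
−0.36·log₂(0.36) = 0.5306
−0.06·log₂(0.06) = 0.2435
−0.12·log₂(0.12) = 0.3671
−0.21·log₂(0.21) = 0.4728
Sum ≈ 2.3638 → 2.364 bits.

2.364 bits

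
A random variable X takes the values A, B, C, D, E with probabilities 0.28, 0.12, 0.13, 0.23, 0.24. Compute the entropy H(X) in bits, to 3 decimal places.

H = −Σ pᵢ log₂ pᵢ.
−0.28·log₂(0.28) = 0.5142
−0.12·log₂(0.12) = 0.3671
−0.13·log₂(0.13) = 0.3826
−0.23·log₂(0.23) = 0.4877
−0.24·log₂(0.24) = 0.4941
Sum ≈ 2.2457 → 2.246 bits.

2.246 bits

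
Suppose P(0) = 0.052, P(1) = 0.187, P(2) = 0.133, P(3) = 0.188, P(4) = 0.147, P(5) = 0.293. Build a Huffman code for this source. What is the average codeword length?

2.517 bits/symbol

Repeatedly combine the two least-probable nodes; the expected code length is the sum of the merged weights.
merge 13/250 + 133/1000 → 37/200
merge 147/1000 + 37/200 → 83/250
merge 187/1000 + 47/250 → 3/8
merge 293/1000 + 83/250 → 5/8
merge 3/8 + 5/8 → 1
L = 37/200 + 83/250 + 3/8 + 5/8 + 1 = 2517/1000 = 2.517 bits/symbol.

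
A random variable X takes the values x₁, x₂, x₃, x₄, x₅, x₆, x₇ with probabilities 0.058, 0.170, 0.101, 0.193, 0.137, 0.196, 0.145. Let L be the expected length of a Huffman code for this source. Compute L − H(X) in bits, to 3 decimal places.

Entropy H = −Σ p log₂ p ≈ 2.7226 bits.
Huffman merges: 29/500+101/1000→159/1000; 137/1000+29/200→141/500; 159/1000+17/100→329/1000; 193/1000+49/250→389/1000; 141/500+329/1000→611/1000; 389/1000+611/1000→1. L = 277/100 ≈ 2.7700.
L − H = 2.7700 − 2.7226 = 0.047 bits.

0.047 bits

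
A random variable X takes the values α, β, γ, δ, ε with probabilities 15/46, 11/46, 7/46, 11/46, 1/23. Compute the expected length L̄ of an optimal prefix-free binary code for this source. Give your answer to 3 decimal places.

Repeatedly combine the two least-probable nodes; the expected code length is the sum of the merged weights.
merge 1/23 + 7/46 → 9/46
merge 9/46 + 11/46 → 10/23
merge 11/46 + 15/46 → 13/23
merge 10/23 + 13/23 → 1
L = 9/46 + 10/23 + 13/23 + 1 = 101/46 ≈ 2.196 bits/symbol.

2.196 bits/symbol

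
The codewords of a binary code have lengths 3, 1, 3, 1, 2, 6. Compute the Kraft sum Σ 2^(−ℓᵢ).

1.515625

With common denominator 2^6 = 64: Σ 2^(−ℓᵢ) = 8/64 + 32/64 + 8/64 + 32/64 + 16/64 + 1/64 = 97/64 = 1.515625.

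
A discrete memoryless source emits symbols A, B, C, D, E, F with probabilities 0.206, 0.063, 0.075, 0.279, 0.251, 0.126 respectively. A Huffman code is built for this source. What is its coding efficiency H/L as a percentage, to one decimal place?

99.6%

Entropy H = −Σ p log₂ p ≈ 2.3920 bits.
Huffman merges: 63/1000+3/40→69/500; 63/500+69/500→33/125; 103/500+251/1000→457/1000; 33/125+279/1000→543/1000; 457/1000+543/1000→1. L = 1201/500 ≈ 2.4020.
Efficiency = H/L = 2.3920/2.4020 = 99.6%.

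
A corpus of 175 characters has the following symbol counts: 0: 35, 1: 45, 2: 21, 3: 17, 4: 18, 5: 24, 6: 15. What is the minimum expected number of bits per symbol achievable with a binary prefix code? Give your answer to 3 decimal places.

Probabilities are the counts divided by 175.
Repeatedly combine the two least-probable nodes; the expected code length is the sum of the merged weights.
merge 3/35 + 17/175 → 32/175
merge 18/175 + 3/25 → 39/175
merge 24/175 + 32/175 → 8/25
merge 1/5 + 39/175 → 74/175
merge 9/35 + 8/25 → 101/175
merge 74/175 + 101/175 → 1
L = 32/175 + 39/175 + 8/25 + 74/175 + 101/175 + 1 = 477/175 ≈ 2.726 bits/symbol.

2.726 bits/symbol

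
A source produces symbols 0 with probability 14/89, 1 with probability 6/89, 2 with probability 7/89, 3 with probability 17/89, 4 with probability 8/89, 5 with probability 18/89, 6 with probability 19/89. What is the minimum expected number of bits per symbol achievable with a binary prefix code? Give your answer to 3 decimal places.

2.730 bits/symbol

Repeatedly combine the two least-probable nodes; the expected code length is the sum of the merged weights.
merge 6/89 + 7/89 → 13/89
merge 8/89 + 13/89 → 21/89
merge 14/89 + 17/89 → 31/89
merge 18/89 + 19/89 → 37/89
merge 21/89 + 31/89 → 52/89
merge 37/89 + 52/89 → 1
L = 13/89 + 21/89 + 31/89 + 37/89 + 52/89 + 1 = 243/89 ≈ 2.730 bits/symbol.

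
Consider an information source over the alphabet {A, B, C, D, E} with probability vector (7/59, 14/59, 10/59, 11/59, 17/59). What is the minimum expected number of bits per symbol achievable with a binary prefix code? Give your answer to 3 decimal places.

2.288 bits/symbol

Repeatedly combine the two least-probable nodes; the expected code length is the sum of the merged weights.
merge 7/59 + 10/59 → 17/59
merge 11/59 + 14/59 → 25/59
merge 17/59 + 17/59 → 34/59
merge 25/59 + 34/59 → 1
L = 17/59 + 25/59 + 34/59 + 1 = 135/59 ≈ 2.288 bits/symbol.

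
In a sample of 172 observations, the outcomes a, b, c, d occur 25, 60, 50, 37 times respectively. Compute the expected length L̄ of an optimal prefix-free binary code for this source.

2 bits/symbol

Probabilities are the counts divided by 172.
Repeatedly combine the two least-probable nodes; the expected code length is the sum of the merged weights.
merge 25/172 + 37/172 → 31/86
merge 25/86 + 15/43 → 55/86
merge 31/86 + 55/86 → 1
L = 31/86 + 55/86 + 1 = 2 bits/symbol.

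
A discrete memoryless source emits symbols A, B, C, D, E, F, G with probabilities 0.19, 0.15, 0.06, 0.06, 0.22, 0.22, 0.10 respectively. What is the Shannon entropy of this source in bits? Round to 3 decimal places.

H = −Σ pᵢ log₂ pᵢ.
−0.19·log₂(0.19) = 0.4552
−0.15·log₂(0.15) = 0.4105
−0.06·log₂(0.06) = 0.2435
−0.06·log₂(0.06) = 0.2435
−0.22·log₂(0.22) = 0.4806
−0.22·log₂(0.22) = 0.4806
−0.10·log₂(0.10) = 0.3322
Sum ≈ 2.6462 → 2.646 bits.

2.646 bits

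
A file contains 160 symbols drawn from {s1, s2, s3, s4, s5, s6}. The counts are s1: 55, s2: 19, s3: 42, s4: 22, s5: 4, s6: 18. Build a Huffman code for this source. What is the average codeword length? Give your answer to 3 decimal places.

Probabilities are the counts divided by 160.
Repeatedly combine the two least-probable nodes; the expected code length is the sum of the merged weights.
merge 1/40 + 9/80 → 11/80
merge 19/160 + 11/80 → 41/160
merge 11/80 + 41/160 → 63/160
merge 21/80 + 11/32 → 97/160
merge 63/160 + 97/160 → 1
L = 11/80 + 41/160 + 63/160 + 97/160 + 1 = 383/160 ≈ 2.394 bits/symbol.

2.394 bits/symbol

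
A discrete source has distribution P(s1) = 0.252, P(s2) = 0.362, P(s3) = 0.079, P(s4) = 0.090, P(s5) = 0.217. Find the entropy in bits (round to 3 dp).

H = −Σ pᵢ log₂ pᵢ.
−0.252·log₂(0.252) = 0.5011
−0.362·log₂(0.362) = 0.5307
−0.079·log₂(0.079) = 0.2893
−0.090·log₂(0.090) = 0.3127
−0.217·log₂(0.217) = 0.4783
Sum ≈ 2.1120 → 2.112 bits.

2.112 bits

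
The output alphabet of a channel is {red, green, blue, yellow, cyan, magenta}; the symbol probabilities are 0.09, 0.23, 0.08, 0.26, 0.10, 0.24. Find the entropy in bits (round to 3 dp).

2.423 bits

H = −Σ pᵢ log₂ pᵢ.
−0.09·log₂(0.09) = 0.3127
−0.23·log₂(0.23) = 0.4877
−0.08·log₂(0.08) = 0.2915
−0.26·log₂(0.26) = 0.5053
−0.10·log₂(0.10) = 0.3322
−0.24·log₂(0.24) = 0.4941
Sum ≈ 2.4234 → 2.423 bits.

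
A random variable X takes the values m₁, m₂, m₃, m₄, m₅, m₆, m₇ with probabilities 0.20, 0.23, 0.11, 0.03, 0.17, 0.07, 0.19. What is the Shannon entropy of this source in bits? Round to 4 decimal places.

2.6125 bits

H = −Σ pᵢ log₂ pᵢ.
−0.20·log₂(0.20) = 0.4644
−0.23·log₂(0.23) = 0.4877
−0.11·log₂(0.11) = 0.3503
−0.03·log₂(0.03) = 0.1518
−0.17·log₂(0.17) = 0.4346
−0.07·log₂(0.07) = 0.2686
−0.19·log₂(0.19) = 0.4552
Sum ≈ 2.6125 → 2.6125 bits.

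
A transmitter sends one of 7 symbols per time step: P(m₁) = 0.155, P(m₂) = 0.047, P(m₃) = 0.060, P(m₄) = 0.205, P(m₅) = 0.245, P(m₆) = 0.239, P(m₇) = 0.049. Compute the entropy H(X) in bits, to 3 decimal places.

2.540 bits

H = −Σ pᵢ log₂ pᵢ.
−0.155·log₂(0.155) = 0.4169
−0.047·log₂(0.047) = 0.2073
−0.060·log₂(0.060) = 0.2435
−0.205·log₂(0.205) = 0.4687
−0.245·log₂(0.245) = 0.4971
−0.239·log₂(0.239) = 0.4935
−0.049·log₂(0.049) = 0.2132
Sum ≈ 2.5403 → 2.540 bits.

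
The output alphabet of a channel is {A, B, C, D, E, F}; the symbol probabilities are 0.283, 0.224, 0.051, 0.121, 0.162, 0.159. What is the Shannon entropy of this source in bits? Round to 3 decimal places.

2.434 bits

H = −Σ pᵢ log₂ pᵢ.
−0.283·log₂(0.283) = 0.5154
−0.224·log₂(0.224) = 0.4835
−0.051·log₂(0.051) = 0.2190
−0.121·log₂(0.121) = 0.3687
−0.162·log₂(0.162) = 0.4254
−0.159·log₂(0.159) = 0.4218
Sum ≈ 2.4337 → 2.434 bits.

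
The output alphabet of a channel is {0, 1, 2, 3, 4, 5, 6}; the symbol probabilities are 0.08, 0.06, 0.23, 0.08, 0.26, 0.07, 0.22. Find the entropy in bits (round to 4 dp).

H = −Σ pᵢ log₂ pᵢ.
−0.08·log₂(0.08) = 0.2915
−0.06·log₂(0.06) = 0.2435
−0.23·log₂(0.23) = 0.4877
−0.08·log₂(0.08) = 0.2915
−0.26·log₂(0.26) = 0.5053
−0.07·log₂(0.07) = 0.2686
−0.22·log₂(0.22) = 0.4806
Sum ≈ 2.5686 → 2.5686 bits.

2.5686 bits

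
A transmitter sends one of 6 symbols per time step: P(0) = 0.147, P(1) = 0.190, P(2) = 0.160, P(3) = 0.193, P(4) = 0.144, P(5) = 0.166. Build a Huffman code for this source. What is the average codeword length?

2.617 bits/symbol

Repeatedly combine the two least-probable nodes; the expected code length is the sum of the merged weights.
merge 18/125 + 147/1000 → 291/1000
merge 4/25 + 83/500 → 163/500
merge 19/100 + 193/1000 → 383/1000
merge 291/1000 + 163/500 → 617/1000
merge 383/1000 + 617/1000 → 1
L = 291/1000 + 163/500 + 383/1000 + 617/1000 + 1 = 2617/1000 = 2.617 bits/symbol.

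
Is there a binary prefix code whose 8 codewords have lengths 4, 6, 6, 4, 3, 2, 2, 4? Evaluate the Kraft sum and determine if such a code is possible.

0.84375; yes

With common denominator 2^6 = 64: Σ 2^(−ℓᵢ) = 4/64 + 1/64 + 1/64 + 4/64 + 8/64 + 16/64 + 16/64 + 4/64 = 54/64 = 0.84375.
Kraft's inequality requires Σ ≤ 1; here Σ = 0.84375 ≤ 1, so such a prefix code exists.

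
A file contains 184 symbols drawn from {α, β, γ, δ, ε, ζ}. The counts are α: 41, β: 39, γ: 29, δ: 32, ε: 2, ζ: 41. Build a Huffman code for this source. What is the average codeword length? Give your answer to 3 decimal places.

Probabilities are the counts divided by 184.
Repeatedly combine the two least-probable nodes; the expected code length is the sum of the merged weights.
merge 1/92 + 29/184 → 31/184
merge 31/184 + 4/23 → 63/184
merge 39/184 + 41/184 → 10/23
merge 41/184 + 63/184 → 13/23
merge 10/23 + 13/23 → 1
L = 31/184 + 63/184 + 10/23 + 13/23 + 1 = 231/92 ≈ 2.511 bits/symbol.

2.511 bits/symbol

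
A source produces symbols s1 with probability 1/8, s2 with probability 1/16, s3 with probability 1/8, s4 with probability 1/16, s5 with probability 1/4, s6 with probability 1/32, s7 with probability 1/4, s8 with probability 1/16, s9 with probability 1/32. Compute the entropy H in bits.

Each probability is a power of 1/2, so log₂(1/p) is an integer.
H = Σ p·log₂(1/p) = 1/8·3 + 1/16·4 + 1/8·3 + 1/16·4 + 1/4·2 + 1/32·5 + 1/4·2 + 1/16·4 + 1/32·5 = 2.8125 bits.

2.8125 bits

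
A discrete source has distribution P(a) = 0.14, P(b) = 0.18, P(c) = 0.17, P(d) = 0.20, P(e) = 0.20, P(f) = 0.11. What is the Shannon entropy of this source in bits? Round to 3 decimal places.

H = −Σ pᵢ log₂ pᵢ.
−0.14·log₂(0.14) = 0.3971
−0.18·log₂(0.18) = 0.4453
−0.17·log₂(0.17) = 0.4346
−0.20·log₂(0.20) = 0.4644
−0.20·log₂(0.20) = 0.4644
−0.11·log₂(0.11) = 0.3503
Sum ≈ 2.5561 → 2.556 bits.

2.556 bits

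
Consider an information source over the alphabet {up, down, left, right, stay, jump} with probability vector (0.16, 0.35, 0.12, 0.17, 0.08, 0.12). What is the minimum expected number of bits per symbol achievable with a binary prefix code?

2.48 bits/symbol

Repeatedly combine the two least-probable nodes; the expected code length is the sum of the merged weights.
merge 2/25 + 3/25 → 1/5
merge 3/25 + 4/25 → 7/25
merge 17/100 + 1/5 → 37/100
merge 7/25 + 7/20 → 63/100
merge 37/100 + 63/100 → 1
L = 1/5 + 7/25 + 37/100 + 63/100 + 1 = 62/25 = 2.48 bits/symbol.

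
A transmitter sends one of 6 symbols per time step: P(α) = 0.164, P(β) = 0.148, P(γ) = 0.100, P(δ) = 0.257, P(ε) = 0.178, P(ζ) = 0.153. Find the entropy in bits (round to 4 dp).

2.5293 bits

H = −Σ pᵢ log₂ pᵢ.
−0.164·log₂(0.164) = 0.4278
−0.148·log₂(0.148) = 0.4079
−0.100·log₂(0.100) = 0.3322
−0.257·log₂(0.257) = 0.5038
−0.178·log₂(0.178) = 0.4432
−0.153·log₂(0.153) = 0.4144
Sum ≈ 2.5293 → 2.5293 bits.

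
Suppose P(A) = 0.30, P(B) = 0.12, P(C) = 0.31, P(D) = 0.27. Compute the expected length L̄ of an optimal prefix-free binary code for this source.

Repeatedly combine the two least-probable nodes; the expected code length is the sum of the merged weights.
merge 3/25 + 27/100 → 39/100
merge 3/10 + 31/100 → 61/100
merge 39/100 + 61/100 → 1
L = 39/100 + 61/100 + 1 = 2 bits/symbol.

2 bits/symbol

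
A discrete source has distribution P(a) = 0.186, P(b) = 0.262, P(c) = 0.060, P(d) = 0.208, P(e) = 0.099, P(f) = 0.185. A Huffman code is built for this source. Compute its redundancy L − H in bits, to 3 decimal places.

0.050 bits

Entropy H = −Σ p log₂ p ≈ 2.4530 bits.
Huffman merges: 3/50+99/1000→159/1000; 159/1000+37/200→43/125; 93/500+26/125→197/500; 131/500+43/125→303/500; 197/500+303/500→1. L = 2503/1000 ≈ 2.5030.
L − H = 2.5030 − 2.4530 = 0.050 bits.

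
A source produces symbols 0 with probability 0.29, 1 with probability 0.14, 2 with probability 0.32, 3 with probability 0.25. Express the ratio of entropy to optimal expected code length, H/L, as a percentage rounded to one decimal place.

Entropy H = −Σ p log₂ p ≈ 1.9410 bits.
Huffman merges: 7/50+1/4→39/100; 29/100+8/25→61/100; 39/100+61/100→1. L = 2 ≈ 2.0000.
Efficiency = H/L = 1.9410/2.0000 = 97.1%.

97.1%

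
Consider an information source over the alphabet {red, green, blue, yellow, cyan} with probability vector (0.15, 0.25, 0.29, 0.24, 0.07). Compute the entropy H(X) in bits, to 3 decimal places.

H = −Σ pᵢ log₂ pᵢ.
−0.15·log₂(0.15) = 0.4105
−0.25·log₂(0.25) = 0.5000
−0.29·log₂(0.29) = 0.5179
−0.24·log₂(0.24) = 0.4941
−0.07·log₂(0.07) = 0.2686
Sum ≈ 2.1911 → 2.191 bits.

2.191 bits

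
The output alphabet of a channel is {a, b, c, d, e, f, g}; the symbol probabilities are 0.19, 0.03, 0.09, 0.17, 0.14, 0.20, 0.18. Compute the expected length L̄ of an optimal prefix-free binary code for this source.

2.73 bits/symbol

Repeatedly combine the two least-probable nodes; the expected code length is the sum of the merged weights.
merge 3/100 + 9/100 → 3/25
merge 3/25 + 7/50 → 13/50
merge 17/100 + 9/50 → 7/20
merge 19/100 + 1/5 → 39/100
merge 13/50 + 7/20 → 61/100
merge 39/100 + 61/100 → 1
L = 3/25 + 13/50 + 7/20 + 39/100 + 61/100 + 1 = 273/100 = 2.73 bits/symbol.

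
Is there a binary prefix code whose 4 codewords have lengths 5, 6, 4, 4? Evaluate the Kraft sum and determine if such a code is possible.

0.171875; yes

With common denominator 2^6 = 64: Σ 2^(−ℓᵢ) = 2/64 + 1/64 + 4/64 + 4/64 = 11/64 = 0.171875.
Kraft's inequality requires Σ ≤ 1; here Σ = 0.171875 ≤ 1, so such a prefix code exists.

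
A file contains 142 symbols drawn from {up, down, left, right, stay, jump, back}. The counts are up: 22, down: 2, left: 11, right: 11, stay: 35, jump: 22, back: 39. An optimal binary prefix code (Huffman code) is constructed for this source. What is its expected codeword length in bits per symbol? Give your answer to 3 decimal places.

2.570 bits/symbol

Probabilities are the counts divided by 142.
Repeatedly combine the two least-probable nodes; the expected code length is the sum of the merged weights.
merge 1/71 + 11/142 → 13/142
merge 11/142 + 13/142 → 12/71
merge 11/71 + 11/71 → 22/71
merge 12/71 + 35/142 → 59/142
merge 39/142 + 22/71 → 83/142
merge 59/142 + 83/142 → 1
L = 13/142 + 12/71 + 22/71 + 59/142 + 83/142 + 1 = 365/142 ≈ 2.570 bits/symbol.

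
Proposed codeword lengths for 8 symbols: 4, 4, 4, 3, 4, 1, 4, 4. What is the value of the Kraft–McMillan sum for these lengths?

1

With common denominator 2^4 = 16: Σ 2^(−ℓᵢ) = 1/16 + 1/16 + 1/16 + 2/16 + 1/16 + 8/16 + 1/16 + 1/16 = 16/16 = 1.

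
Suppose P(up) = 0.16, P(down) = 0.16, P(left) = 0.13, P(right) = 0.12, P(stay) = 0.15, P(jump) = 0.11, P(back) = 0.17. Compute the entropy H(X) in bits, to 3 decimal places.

H = −Σ pᵢ log₂ pᵢ.
−0.16·log₂(0.16) = 0.4230
−0.16·log₂(0.16) = 0.4230
−0.13·log₂(0.13) = 0.3826
−0.12·log₂(0.12) = 0.3671
−0.15·log₂(0.15) = 0.4105
−0.11·log₂(0.11) = 0.3503
−0.17·log₂(0.17) = 0.4346
Sum ≈ 2.7912 → 2.791 bits.

2.791 bits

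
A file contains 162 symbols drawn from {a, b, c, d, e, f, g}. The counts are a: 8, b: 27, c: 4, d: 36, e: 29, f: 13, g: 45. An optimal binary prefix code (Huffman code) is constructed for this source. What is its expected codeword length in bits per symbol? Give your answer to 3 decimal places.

Probabilities are the counts divided by 162.
Repeatedly combine the two least-probable nodes; the expected code length is the sum of the merged weights.
merge 2/81 + 4/81 → 2/27
merge 2/27 + 13/162 → 25/162
merge 25/162 + 1/6 → 26/81
merge 29/162 + 2/9 → 65/162
merge 5/18 + 26/81 → 97/162
merge 65/162 + 97/162 → 1
L = 2/27 + 25/162 + 26/81 + 65/162 + 97/162 + 1 = 413/162 ≈ 2.549 bits/symbol.

2.549 bits/symbol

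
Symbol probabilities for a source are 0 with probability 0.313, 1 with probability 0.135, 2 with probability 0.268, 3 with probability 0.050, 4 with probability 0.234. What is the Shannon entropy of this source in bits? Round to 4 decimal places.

2.1301 bits

H = −Σ pᵢ log₂ pᵢ.
−0.313·log₂(0.313) = 0.5245
−0.135·log₂(0.135) = 0.3900
−0.268·log₂(0.268) = 0.5091
−0.050·log₂(0.050) = 0.2161
−0.234·log₂(0.234) = 0.4903
Sum ≈ 2.1301 → 2.1301 bits.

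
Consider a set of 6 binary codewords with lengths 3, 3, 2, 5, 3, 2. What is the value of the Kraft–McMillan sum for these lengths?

With common denominator 2^5 = 32: Σ 2^(−ℓᵢ) = 4/32 + 4/32 + 8/32 + 1/32 + 4/32 + 8/32 = 29/32 = 0.90625.

0.90625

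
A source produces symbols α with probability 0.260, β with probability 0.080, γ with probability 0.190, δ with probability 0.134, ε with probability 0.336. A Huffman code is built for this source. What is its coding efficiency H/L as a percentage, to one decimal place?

Entropy H = −Σ p log₂ p ≈ 2.1693 bits.
Huffman merges: 2/25+67/500→107/500; 19/100+107/500→101/250; 13/50+42/125→149/250; 101/250+149/250→1. L = 1107/500 ≈ 2.2140.
Efficiency = H/L = 2.1693/2.2140 = 98.0%.

98.0%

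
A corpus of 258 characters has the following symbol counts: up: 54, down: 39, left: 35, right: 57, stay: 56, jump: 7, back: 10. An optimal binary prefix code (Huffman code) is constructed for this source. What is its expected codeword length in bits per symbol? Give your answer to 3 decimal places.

2.620 bits/symbol

Probabilities are the counts divided by 258.
Repeatedly combine the two least-probable nodes; the expected code length is the sum of the merged weights.
merge 7/258 + 5/129 → 17/258
merge 17/258 + 35/258 → 26/129
merge 13/86 + 26/129 → 91/258
merge 9/43 + 28/129 → 55/129
merge 19/86 + 91/258 → 74/129
merge 55/129 + 74/129 → 1
L = 17/258 + 26/129 + 91/258 + 55/129 + 74/129 + 1 = 338/129 ≈ 2.620 bits/symbol.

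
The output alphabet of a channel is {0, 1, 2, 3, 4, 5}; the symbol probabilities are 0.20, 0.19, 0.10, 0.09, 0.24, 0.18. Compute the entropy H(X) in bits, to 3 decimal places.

2.504 bits

H = −Σ pᵢ log₂ pᵢ.
−0.20·log₂(0.20) = 0.4644
−0.19·log₂(0.19) = 0.4552
−0.10·log₂(0.10) = 0.3322
−0.09·log₂(0.09) = 0.3127
−0.24·log₂(0.24) = 0.4941
−0.18·log₂(0.18) = 0.4453
Sum ≈ 2.5039 → 2.504 bits.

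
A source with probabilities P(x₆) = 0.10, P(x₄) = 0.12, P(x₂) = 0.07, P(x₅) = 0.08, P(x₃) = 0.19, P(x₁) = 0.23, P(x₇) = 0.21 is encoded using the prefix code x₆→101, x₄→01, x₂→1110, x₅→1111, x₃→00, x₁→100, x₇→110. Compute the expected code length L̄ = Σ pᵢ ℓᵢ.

2.84 bits/symbol

L̄ = Σ pᵢ·ℓᵢ = 0.10·3 + 0.12·2 + 0.07·4 + 0.08·4 + 0.19·2 + 0.23·3 + 0.21·3 = 2.84 bits/symbol.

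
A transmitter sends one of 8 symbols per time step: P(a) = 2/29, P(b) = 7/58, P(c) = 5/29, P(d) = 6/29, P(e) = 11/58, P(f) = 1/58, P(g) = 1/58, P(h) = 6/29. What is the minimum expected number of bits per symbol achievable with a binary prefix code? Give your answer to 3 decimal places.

Repeatedly combine the two least-probable nodes; the expected code length is the sum of the merged weights.
merge 1/58 + 1/58 → 1/29
merge 1/29 + 2/29 → 3/29
merge 3/29 + 7/58 → 13/58
merge 5/29 + 11/58 → 21/58
merge 6/29 + 6/29 → 12/29
merge 13/58 + 21/58 → 17/29
merge 12/29 + 17/29 → 1
L = 1/29 + 3/29 + 13/58 + 21/58 + 12/29 + 17/29 + 1 = 79/29 ≈ 2.724 bits/symbol.

2.724 bits/symbol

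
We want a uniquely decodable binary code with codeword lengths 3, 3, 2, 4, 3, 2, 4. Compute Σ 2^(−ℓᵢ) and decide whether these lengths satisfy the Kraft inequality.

1; yes

With common denominator 2^4 = 16: Σ 2^(−ℓᵢ) = 2/16 + 2/16 + 4/16 + 1/16 + 2/16 + 4/16 + 1/16 = 16/16 = 1.
Kraft's inequality requires Σ ≤ 1; here Σ = 1 ≤ 1, so such a prefix code exists.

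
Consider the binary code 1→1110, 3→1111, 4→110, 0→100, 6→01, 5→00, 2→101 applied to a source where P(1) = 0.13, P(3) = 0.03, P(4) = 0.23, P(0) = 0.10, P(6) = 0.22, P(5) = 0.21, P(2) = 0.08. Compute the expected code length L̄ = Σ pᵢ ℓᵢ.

L̄ = Σ pᵢ·ℓᵢ = 0.13·4 + 0.03·4 + 0.23·3 + 0.10·3 + 0.22·2 + 0.21·2 + 0.08·3 = 2.73 bits/symbol.

2.73 bits/symbol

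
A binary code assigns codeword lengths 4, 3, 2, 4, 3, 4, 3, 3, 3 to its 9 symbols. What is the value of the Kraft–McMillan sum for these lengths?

1.0625

With common denominator 2^4 = 16: Σ 2^(−ℓᵢ) = 1/16 + 2/16 + 4/16 + 1/16 + 2/16 + 1/16 + 2/16 + 2/16 + 2/16 = 17/16 = 1.0625.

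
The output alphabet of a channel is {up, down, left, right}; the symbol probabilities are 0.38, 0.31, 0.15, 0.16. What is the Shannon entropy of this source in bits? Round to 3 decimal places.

1.888 bits

H = −Σ pᵢ log₂ pᵢ.
−0.38·log₂(0.38) = 0.5305
−0.31·log₂(0.31) = 0.5238
−0.15·log₂(0.15) = 0.4105
−0.16·log₂(0.16) = 0.4230
Sum ≈ 1.8878 → 1.888 bits.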